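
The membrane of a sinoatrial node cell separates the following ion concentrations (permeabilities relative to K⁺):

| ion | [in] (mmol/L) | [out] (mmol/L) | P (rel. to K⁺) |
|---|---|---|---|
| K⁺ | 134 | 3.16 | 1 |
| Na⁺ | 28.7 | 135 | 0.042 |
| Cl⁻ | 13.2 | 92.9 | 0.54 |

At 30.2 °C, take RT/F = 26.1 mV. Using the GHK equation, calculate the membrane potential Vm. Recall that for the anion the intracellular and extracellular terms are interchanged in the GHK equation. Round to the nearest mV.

Vm = 26.1 · ln[(Σ P·[cation]ₒ + Σ P·[anion]ᵢ) / (Σ P·[cation]ᵢ + Σ P·[anion]ₒ)]
Numerator = 1×3.16 + 0.042×135 + 0.54×13.2 = 15.96
Denominator = 1×134 + 0.042×28.7 + 0.54×92.9 = 185.4
Vm = 26.1 · ln(0.086087) = 26.1 × (-2.4524) = -64.01 mV

-64 mV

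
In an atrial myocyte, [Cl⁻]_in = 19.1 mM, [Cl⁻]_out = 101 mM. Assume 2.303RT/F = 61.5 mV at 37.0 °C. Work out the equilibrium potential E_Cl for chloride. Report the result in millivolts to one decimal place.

E = (61.5/z) · log₁₀([Cl⁻]_out/[Cl⁻]_in) with z = -1.
For an anion, dividing by z = -1 reverses the sign.
= (61.5/-1) · log₁₀(101/19.1) = -61.50 · log₁₀(5.288)
= -61.50 · (0.7233) = -44.48 mV

-44.5 mV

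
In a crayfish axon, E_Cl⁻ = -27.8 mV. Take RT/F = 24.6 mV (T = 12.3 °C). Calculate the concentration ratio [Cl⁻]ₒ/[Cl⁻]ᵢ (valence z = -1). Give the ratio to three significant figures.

ln([out]/[in]) = E·z/(24.6) = -27.8 × -1 / 24.6 = 1.1301
[out]/[in] = e^(1.1301) = 3.096

3.10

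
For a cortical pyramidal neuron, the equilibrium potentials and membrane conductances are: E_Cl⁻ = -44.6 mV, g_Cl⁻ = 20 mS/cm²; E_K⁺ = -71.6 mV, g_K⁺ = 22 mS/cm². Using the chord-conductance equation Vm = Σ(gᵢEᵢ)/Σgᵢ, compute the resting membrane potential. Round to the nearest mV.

Σ gᵢEᵢ = 20·(-44.6) + 22·(-71.6) = -2467.20
Σ gᵢ = 20 + 22 = 42
Vm = -2467.20 / 42 = -58.74 mV

-59 mV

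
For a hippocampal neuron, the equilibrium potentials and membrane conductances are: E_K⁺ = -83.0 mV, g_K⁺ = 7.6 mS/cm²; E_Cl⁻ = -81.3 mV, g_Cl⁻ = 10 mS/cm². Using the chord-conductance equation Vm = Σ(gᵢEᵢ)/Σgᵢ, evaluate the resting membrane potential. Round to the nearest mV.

Σ gᵢEᵢ = 7.6·(-83.0) + 10·(-81.3) = -1443.80
Σ gᵢ = 7.6 + 10 = 17.6
Vm = -1443.80 / 17.6 = -82.03 mV

-82 mV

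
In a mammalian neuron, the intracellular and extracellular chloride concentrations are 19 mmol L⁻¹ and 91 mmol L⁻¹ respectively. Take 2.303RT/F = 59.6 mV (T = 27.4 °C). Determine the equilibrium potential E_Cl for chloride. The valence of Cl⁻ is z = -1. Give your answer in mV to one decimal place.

E = (59.6/z) · log₁₀([Cl⁻]_out/[Cl⁻]_in) with z = -1.
For an anion, dividing by z = -1 reverses the sign.
= (59.6/-1) · log₁₀(91/19) = -59.60 · log₁₀(4.789)
= -59.60 · (0.6803) = -40.55 mV

-40.5 mV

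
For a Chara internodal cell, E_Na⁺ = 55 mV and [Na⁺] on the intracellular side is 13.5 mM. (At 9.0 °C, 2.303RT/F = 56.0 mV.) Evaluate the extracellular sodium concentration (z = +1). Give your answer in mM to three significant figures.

Nernst: E = (56.0/1) · log₁₀([out]/[in]), so log₁₀([out]/[in]) = 55.0 × 1 / 56.0 = 0.9821.
[out]/[in] = 10^(0.9821) = 9.597.
[out] = 9.597 × 13.5 = 129.6 mM.

130 mM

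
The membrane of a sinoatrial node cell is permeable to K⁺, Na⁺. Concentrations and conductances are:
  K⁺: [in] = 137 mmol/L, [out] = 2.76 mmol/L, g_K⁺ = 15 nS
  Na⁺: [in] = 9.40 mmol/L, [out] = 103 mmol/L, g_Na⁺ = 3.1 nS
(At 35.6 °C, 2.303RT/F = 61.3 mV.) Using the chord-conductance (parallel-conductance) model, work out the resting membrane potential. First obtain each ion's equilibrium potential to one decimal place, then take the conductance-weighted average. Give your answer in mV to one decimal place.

E_K⁺ = (61.3/1)·log₁₀(2.76/137) = -104.0 mV
E_Na⁺ = (61.3/1)·log₁₀(103/9.40) = 63.7 mV
Vm = (Σ gᵢEᵢ)/(Σ gᵢ) = (15·-104.0 + 3.1·63.7) / (15 + 3.1)
= -1362.53 / 18.1 = -75.28 mV

-75.3 mV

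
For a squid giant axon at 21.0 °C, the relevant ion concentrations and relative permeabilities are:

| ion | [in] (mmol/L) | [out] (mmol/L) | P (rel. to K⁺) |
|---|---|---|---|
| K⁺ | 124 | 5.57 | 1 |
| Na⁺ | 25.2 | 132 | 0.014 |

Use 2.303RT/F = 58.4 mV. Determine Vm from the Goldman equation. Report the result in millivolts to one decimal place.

Vm = 58.4 · log₁₀[(Σ P·[cation]ₒ + Σ P·[anion]ᵢ) / (Σ P·[cation]ᵢ + Σ P·[anion]ₒ)]
Numerator = 1×5.57 + 0.014×132 = 7.418
Denominator = 1×124 + 0.014×25.2 = 124.4
Vm = 58.4 · log₁₀(0.059653) = 58.4 × (-1.2244) = -71.50 mV

-71.5 mV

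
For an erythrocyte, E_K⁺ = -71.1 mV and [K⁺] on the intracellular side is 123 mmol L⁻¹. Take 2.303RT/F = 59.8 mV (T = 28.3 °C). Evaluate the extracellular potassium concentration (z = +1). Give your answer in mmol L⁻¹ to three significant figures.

7.96 mmol L⁻¹

Nernst: E = (59.8/1) · log₁₀([out]/[in]), so log₁₀([out]/[in]) = -71.1 × 1 / 59.8 = -1.1890.
[out]/[in] = 10^(-1.1890) = 0.06472.
[out] = 0.06472 × 123 = 7.961 mmol L⁻¹.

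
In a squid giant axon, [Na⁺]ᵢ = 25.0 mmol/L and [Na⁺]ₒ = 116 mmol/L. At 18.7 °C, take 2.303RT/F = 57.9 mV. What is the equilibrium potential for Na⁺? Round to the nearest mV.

39 mV

E = (57.9/z) · log₁₀([Na⁺]_out/[Na⁺]_in) with z = +1.
= (57.9/1) · log₁₀(116/25.0) = 57.90 · log₁₀(4.64)
= 57.90 · (0.6665) = 38.59 mV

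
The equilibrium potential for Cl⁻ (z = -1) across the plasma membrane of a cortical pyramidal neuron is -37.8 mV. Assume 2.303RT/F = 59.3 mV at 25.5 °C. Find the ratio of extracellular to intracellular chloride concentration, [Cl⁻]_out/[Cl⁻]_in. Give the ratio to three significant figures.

4.34

log₁₀([out]/[in]) = E·z/(59.3) = -37.8 × -1 / 59.3 = 0.6374
[out]/[in] = 10^(0.6374) = 4.339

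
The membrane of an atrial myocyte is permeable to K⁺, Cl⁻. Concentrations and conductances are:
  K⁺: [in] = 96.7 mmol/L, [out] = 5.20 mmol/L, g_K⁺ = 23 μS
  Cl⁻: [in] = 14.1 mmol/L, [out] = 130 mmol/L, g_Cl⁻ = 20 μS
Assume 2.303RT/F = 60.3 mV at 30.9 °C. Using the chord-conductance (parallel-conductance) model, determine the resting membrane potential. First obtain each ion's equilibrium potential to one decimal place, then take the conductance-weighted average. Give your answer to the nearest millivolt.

-68 mV

E_K⁺ = (60.3/1)·log₁₀(5.20/96.7) = -76.5 mV
E_Cl⁻ = (60.3/-1)·log₁₀(130/14.1) = -58.2 mV
Vm = (Σ gᵢEᵢ)/(Σ gᵢ) = (23·-76.5 + 20·-58.2) / (23 + 20)
= -2923.50 / 43 = -67.99 mV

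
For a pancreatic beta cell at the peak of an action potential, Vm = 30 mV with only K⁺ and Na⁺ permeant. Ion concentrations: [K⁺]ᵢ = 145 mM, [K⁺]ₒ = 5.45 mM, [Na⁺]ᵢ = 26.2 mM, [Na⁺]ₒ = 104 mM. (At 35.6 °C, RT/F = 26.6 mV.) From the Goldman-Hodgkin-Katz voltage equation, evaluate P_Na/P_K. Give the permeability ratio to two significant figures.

19

Let α = P_Na/P_K. GHK: Vm = 26.6·ln[(Kₒ + α·Naₒ)/(Kᵢ + α·Naᵢ)].
e^(Vm/26.6) = e^(30.0/26.6) = 3.0889
So 3.0889·(Kᵢ + α·Naᵢ) = Kₒ + α·Naₒ → α = (3.0889·145.0 − 5.45) / (104.0 − 3.0889·26.2)
α = (447.9 − 5.45) / (104.0 − 80.93) = 442.4/23.07 = 19.18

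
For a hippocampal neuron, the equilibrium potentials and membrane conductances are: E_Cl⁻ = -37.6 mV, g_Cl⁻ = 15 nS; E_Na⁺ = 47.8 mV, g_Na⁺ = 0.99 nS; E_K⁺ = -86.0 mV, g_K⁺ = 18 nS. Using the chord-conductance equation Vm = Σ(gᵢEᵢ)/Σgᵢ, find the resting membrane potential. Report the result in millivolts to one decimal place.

-60.7 mV

Σ gᵢEᵢ = 15·(-37.6) + 0.99·(47.8) + 18·(-86.0) = -2064.68
Σ gᵢ = 15 + 0.99 + 18 = 33.99
Vm = -2064.68 / 33.99 = -60.74 mV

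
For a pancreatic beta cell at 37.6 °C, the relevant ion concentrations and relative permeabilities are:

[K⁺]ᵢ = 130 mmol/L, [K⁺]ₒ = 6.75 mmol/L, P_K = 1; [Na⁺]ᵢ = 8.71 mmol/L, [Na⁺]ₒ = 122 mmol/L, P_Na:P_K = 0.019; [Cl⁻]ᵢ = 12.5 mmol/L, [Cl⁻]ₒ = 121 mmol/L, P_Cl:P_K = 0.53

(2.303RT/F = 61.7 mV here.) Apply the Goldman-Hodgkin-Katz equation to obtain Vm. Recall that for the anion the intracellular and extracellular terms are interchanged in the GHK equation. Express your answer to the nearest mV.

-67 mV

Vm = 61.7 · log₁₀[(Σ P·[cation]ₒ + Σ P·[anion]ᵢ) / (Σ P·[cation]ᵢ + Σ P·[anion]ₒ)]
Numerator = 1×6.75 + 0.019×122 + 0.53×12.5 = 15.69
Denominator = 1×130 + 0.019×8.71 + 0.53×121 = 194.3
Vm = 61.7 · log₁₀(0.080769) = 61.7 × (-1.0928) = -67.42 mV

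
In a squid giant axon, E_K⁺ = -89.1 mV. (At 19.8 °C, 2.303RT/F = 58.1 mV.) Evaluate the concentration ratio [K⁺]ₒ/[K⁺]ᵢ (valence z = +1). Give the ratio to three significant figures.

0.0293

log₁₀([out]/[in]) = E·z/(58.1) = -89.1 × 1 / 58.1 = -1.5336
[out]/[in] = 10^(-1.5336) = 0.02927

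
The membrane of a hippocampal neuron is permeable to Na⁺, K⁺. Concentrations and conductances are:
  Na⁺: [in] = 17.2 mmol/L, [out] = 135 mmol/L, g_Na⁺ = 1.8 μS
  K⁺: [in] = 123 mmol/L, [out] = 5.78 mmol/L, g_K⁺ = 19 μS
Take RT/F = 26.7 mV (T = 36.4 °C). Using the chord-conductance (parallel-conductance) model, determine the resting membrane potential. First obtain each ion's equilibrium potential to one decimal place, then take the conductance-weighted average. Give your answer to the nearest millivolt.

-70 mV

E_Na⁺ = (26.7/1)·ln(135/17.2) = 55.0 mV
E_K⁺ = (26.7/1)·ln(5.78/123) = -81.6 mV
Vm = (Σ gᵢEᵢ)/(Σ gᵢ) = (1.8·55.0 + 19·-81.6) / (1.8 + 19)
= -1451.40 / 20.8 = -69.78 mV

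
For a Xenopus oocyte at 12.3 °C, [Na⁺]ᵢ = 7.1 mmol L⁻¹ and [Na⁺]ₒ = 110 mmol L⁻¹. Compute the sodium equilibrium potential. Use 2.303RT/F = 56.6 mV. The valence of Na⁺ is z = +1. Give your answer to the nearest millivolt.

E = (56.6/z) · log₁₀([Na⁺]_out/[Na⁺]_in) with z = +1.
= (56.6/1) · log₁₀(110/7.1) = 56.60 · log₁₀(15.49)
= 56.60 · (1.1901) = 67.36 mV

67 mV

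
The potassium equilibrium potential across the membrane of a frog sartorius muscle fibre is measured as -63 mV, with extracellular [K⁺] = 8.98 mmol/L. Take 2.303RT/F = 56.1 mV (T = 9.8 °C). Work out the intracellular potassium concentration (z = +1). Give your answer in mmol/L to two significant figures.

120 mmol/L

Nernst: E = (56.1/1) · log₁₀([out]/[in]), so log₁₀([out]/[in]) = -63.0 × 1 / 56.1 = -1.1230.
[out]/[in] = 10^(-1.1230) = 0.07534.
[in] = 8.98 / 0.07534 = 119.2 mmol/L.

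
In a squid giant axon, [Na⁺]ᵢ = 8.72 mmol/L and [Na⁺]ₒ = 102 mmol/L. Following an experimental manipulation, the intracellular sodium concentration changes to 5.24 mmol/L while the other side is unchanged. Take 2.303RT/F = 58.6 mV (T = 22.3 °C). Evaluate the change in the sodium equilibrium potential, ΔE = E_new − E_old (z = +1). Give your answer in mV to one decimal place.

E_old = (58.6/1)·log₁₀(102/8.72) = 62.59 mV
E_new = (58.6/1)·log₁₀(102/5.24) = 75.55 mV
ΔE = 75.55 − (62.59) = 12.96 mV

13.0 mV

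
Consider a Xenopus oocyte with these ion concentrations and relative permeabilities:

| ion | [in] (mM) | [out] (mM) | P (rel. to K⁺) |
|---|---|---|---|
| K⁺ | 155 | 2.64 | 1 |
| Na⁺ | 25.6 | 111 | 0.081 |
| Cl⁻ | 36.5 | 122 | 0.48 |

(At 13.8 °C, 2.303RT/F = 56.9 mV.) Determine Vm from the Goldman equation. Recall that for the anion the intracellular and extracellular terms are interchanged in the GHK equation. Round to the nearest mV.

-49 mV

Vm = 56.9 · log₁₀[(Σ P·[cation]ₒ + Σ P·[anion]ᵢ) / (Σ P·[cation]ᵢ + Σ P·[anion]ₒ)]
Numerator = 1×2.64 + 0.081×111 + 0.48×36.5 = 29.15
Denominator = 1×155 + 0.081×25.6 + 0.48×122 = 215.6
Vm = 56.9 · log₁₀(0.13519) = 56.9 × (-0.8691) = -49.45 mV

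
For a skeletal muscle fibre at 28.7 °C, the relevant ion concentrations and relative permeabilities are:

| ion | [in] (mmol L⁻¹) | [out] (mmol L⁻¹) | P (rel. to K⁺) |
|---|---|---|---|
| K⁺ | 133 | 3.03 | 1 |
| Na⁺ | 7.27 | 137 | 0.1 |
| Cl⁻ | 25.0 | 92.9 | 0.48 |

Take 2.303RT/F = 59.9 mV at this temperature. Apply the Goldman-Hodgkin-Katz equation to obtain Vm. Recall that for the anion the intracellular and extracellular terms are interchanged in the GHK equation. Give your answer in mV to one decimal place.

Vm = 59.9 · log₁₀[(Σ P·[cation]ₒ + Σ P·[anion]ᵢ) / (Σ P·[cation]ᵢ + Σ P·[anion]ₒ)]
Numerator = 1×3.03 + 0.1×137 + 0.48×25.0 = 28.73
Denominator = 1×133 + 0.1×7.27 + 0.48×92.9 = 178.3
Vm = 59.9 · log₁₀(0.16112) = 59.9 × (-0.7929) = -47.49 mV

-47.5 mV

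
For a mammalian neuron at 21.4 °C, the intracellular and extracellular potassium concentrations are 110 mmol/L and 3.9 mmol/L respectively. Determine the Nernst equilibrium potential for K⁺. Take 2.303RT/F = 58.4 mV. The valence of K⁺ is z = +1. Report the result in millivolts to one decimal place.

E = (58.4/z) · log₁₀([K⁺]_out/[K⁺]_in) with z = +1.
= (58.4/1) · log₁₀(3.9/110) = 58.40 · log₁₀(0.03545)
= 58.40 · (-1.4503) = -84.70 mV

-84.7 mV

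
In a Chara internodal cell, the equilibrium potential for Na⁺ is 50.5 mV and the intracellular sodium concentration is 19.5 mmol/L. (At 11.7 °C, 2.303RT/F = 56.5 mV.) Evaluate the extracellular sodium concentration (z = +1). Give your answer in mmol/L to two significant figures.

150 mmol/L

Nernst: E = (56.5/1) · log₁₀([out]/[in]), so log₁₀([out]/[in]) = 50.5 × 1 / 56.5 = 0.8938.
[out]/[in] = 10^(0.8938) = 7.831.
[out] = 7.831 × 19.5 = 152.7 mmol/L.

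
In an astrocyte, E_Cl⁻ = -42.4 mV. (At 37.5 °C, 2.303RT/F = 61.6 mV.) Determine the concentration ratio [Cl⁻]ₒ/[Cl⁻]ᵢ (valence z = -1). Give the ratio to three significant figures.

log₁₀([out]/[in]) = E·z/(61.6) = -42.4 × -1 / 61.6 = 0.6883
[out]/[in] = 10^(0.6883) = 4.879

4.88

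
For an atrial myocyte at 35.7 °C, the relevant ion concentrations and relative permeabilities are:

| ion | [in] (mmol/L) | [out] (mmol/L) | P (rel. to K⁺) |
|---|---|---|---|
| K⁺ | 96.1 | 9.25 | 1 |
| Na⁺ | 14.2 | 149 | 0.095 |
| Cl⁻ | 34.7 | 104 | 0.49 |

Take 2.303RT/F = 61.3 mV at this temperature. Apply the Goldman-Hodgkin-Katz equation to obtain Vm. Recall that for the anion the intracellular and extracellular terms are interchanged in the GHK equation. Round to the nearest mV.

Vm = 61.3 · log₁₀[(Σ P·[cation]ₒ + Σ P·[anion]ᵢ) / (Σ P·[cation]ᵢ + Σ P·[anion]ₒ)]
Numerator = 1×9.25 + 0.095×149 + 0.49×34.7 = 40.41
Denominator = 1×96.1 + 0.095×14.2 + 0.49×104 = 148.4
Vm = 61.3 · log₁₀(0.27227) = 61.3 × (-0.5650) = -34.63 mV

-35 mV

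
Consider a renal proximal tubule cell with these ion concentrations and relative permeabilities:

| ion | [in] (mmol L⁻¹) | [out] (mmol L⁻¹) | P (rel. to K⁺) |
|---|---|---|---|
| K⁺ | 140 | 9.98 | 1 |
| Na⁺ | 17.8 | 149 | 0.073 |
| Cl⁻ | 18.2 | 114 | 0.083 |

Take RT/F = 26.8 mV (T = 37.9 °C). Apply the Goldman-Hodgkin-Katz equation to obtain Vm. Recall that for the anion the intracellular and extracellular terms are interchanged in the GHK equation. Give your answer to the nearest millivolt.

Vm = 26.8 · ln[(Σ P·[cation]ₒ + Σ P·[anion]ᵢ) / (Σ P·[cation]ᵢ + Σ P·[anion]ₒ)]
Numerator = 1×9.98 + 0.073×149 + 0.083×18.2 = 22.37
Denominator = 1×140 + 0.073×17.8 + 0.083×114 = 150.8
Vm = 26.8 · ln(0.14836) = 26.8 × (-1.9081) = -51.14 mV

-51 mV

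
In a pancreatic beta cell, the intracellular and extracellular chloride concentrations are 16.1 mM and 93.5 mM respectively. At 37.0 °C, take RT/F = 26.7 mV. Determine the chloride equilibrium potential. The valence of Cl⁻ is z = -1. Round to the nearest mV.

E = (26.7/z) · ln([Cl⁻]_out/[Cl⁻]_in) with z = -1.
For an anion, dividing by z = -1 reverses the sign.
= (26.7/-1) · ln(93.5/16.1) = -26.70 · ln(5.807)
= -26.70 · (1.7591) = -46.97 mV

-47 mV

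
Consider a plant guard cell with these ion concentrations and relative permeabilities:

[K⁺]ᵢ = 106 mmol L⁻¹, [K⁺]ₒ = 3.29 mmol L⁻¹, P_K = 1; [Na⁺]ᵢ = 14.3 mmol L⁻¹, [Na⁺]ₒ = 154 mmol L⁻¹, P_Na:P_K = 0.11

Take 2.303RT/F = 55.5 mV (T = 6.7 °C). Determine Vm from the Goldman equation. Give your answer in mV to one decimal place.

Vm = 55.5 · log₁₀[(Σ P·[cation]ₒ + Σ P·[anion]ᵢ) / (Σ P·[cation]ᵢ + Σ P·[anion]ₒ)]
Numerator = 1×3.29 + 0.11×154 = 20.23
Denominator = 1×106 + 0.11×14.3 = 107.6
Vm = 55.5 · log₁₀(0.18806) = 55.5 × (-0.7257) = -40.28 mV

-40.3 mV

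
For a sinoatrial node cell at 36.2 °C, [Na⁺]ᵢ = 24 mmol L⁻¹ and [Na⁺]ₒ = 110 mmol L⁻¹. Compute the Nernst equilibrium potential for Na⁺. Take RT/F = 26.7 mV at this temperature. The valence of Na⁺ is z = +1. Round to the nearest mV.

41 mV

E = (26.7/z) · ln([Na⁺]_out/[Na⁺]_in) with z = +1.
= (26.7/1) · ln(110/24) = 26.70 · ln(4.583)
= 26.70 · (1.5224) = 40.65 mV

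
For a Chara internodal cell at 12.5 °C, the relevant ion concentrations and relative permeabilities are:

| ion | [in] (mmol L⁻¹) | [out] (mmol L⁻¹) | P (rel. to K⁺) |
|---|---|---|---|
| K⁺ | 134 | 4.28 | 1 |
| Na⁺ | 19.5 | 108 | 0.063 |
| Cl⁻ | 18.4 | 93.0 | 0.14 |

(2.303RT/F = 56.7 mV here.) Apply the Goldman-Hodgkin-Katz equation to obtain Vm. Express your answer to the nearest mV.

Vm = 56.7 · log₁₀[(Σ P·[cation]ₒ + Σ P·[anion]ᵢ) / (Σ P·[cation]ᵢ + Σ P·[anion]ₒ)]
Numerator = 1×4.28 + 0.063×108 + 0.14×18.4 = 13.66
Denominator = 1×134 + 0.063×19.5 + 0.14×93.0 = 148.2
Vm = 56.7 · log₁₀(0.092143) = 56.7 × (-1.0355) = -58.72 mV

-59 mV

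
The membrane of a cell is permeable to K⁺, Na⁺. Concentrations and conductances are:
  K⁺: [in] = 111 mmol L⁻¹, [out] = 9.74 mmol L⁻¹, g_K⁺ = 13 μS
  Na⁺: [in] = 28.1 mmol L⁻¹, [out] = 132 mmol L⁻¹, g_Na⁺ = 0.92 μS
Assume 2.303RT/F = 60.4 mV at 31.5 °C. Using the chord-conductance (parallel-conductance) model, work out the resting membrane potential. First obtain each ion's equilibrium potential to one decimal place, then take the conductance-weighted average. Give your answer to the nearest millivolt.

E_K⁺ = (60.4/1)·log₁₀(9.74/111) = -63.8 mV
E_Na⁺ = (60.4/1)·log₁₀(132/28.1) = 40.6 mV
Vm = (Σ gᵢEᵢ)/(Σ gᵢ) = (13·-63.8 + 0.92·40.6) / (13 + 0.92)
= -792.05 / 13.92 = -56.90 mV

-57 mV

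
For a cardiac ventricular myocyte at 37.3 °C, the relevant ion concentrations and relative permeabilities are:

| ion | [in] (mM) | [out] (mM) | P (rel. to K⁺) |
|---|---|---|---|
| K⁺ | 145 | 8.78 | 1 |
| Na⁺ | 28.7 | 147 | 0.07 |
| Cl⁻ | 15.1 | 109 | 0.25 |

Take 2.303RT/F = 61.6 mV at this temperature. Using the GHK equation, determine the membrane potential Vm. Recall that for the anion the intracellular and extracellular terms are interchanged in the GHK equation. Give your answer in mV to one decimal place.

-54.4 mV

Vm = 61.6 · log₁₀[(Σ P·[cation]ₒ + Σ P·[anion]ᵢ) / (Σ P·[cation]ᵢ + Σ P·[anion]ₒ)]
Numerator = 1×8.78 + 0.07×147 + 0.25×15.1 = 22.84
Denominator = 1×145 + 0.07×28.7 + 0.25×109 = 174.3
Vm = 61.6 · log₁₀(0.1311) = 61.6 × (-0.8824) = -54.36 mV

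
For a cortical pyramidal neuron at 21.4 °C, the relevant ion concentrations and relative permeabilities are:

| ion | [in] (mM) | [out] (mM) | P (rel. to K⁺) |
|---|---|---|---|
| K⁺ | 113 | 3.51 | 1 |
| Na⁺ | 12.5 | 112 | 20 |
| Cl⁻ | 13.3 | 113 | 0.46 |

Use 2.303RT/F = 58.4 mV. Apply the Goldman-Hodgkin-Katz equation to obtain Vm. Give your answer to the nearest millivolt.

Vm = 58.4 · log₁₀[(Σ P·[cation]ₒ + Σ P·[anion]ᵢ) / (Σ P·[cation]ᵢ + Σ P·[anion]ₒ)]
Numerator = 1×3.51 + 20×112 + 0.46×13.3 = 2250
Denominator = 1×113 + 20×12.5 + 0.46×113 = 415
Vm = 58.4 · log₁₀(5.4211) = 58.4 × (0.7341) = 42.87 mV

43 mV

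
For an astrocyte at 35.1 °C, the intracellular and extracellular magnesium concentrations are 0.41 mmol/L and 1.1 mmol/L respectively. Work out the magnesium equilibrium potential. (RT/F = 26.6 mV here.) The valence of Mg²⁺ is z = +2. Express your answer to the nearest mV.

E = (26.6/z) · ln([Mg²⁺]_out/[Mg²⁺]_in) with z = +2.
= (26.6/2) · ln(1.1/0.41) = 13.30 · ln(2.683)
= 13.30 · (0.9869) = 13.13 mV

13 mV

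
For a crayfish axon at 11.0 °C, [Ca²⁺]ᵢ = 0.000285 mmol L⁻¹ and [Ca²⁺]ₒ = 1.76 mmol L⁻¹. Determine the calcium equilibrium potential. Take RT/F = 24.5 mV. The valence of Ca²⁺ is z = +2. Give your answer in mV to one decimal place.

E = (24.5/z) · ln([Ca²⁺]_out/[Ca²⁺]_in) with z = +2.
= (24.5/2) · ln(1.76/0.000285) = 12.25 · ln(6175)
= 12.25 · (8.7283) = 106.92 mV

106.9 mV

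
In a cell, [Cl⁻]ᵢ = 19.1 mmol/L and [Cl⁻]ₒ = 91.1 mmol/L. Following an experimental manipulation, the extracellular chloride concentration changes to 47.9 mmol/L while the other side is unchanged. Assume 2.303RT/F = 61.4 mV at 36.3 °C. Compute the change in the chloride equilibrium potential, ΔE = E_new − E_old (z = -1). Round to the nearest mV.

17 mV

E_old = (61.4/-1)·log₁₀(91.1/19.1) = -41.66 mV
E_new = (61.4/-1)·log₁₀(47.9/19.1) = -24.52 mV
ΔE = -24.52 − (-41.66) = 17.14 mV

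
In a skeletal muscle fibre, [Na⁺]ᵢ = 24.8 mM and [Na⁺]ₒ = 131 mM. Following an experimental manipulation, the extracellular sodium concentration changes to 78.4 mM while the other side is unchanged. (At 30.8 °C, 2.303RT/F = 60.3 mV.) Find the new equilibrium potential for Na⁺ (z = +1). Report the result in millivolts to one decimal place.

After the shift: [Na⁺]_out = 78.4, [Na⁺]_in = 24.8 mM.
E_new = (60.3/1)·log₁₀(78.4/24.8) = 60.30 · (0.4999) = 30.14 mV

30.1 mV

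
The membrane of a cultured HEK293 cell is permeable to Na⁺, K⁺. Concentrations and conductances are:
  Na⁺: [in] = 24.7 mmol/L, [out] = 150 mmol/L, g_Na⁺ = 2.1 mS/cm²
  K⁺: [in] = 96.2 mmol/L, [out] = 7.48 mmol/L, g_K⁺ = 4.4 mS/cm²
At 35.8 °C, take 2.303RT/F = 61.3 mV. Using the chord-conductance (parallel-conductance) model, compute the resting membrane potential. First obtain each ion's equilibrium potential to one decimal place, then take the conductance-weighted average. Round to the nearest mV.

E_Na⁺ = (61.3/1)·log₁₀(150/24.7) = 48.0 mV
E_K⁺ = (61.3/1)·log₁₀(7.48/96.2) = -68.0 mV
Vm = (Σ gᵢEᵢ)/(Σ gᵢ) = (2.1·48.0 + 4.4·-68.0) / (2.1 + 4.4)
= -198.40 / 6.5 = -30.52 mV

-31 mV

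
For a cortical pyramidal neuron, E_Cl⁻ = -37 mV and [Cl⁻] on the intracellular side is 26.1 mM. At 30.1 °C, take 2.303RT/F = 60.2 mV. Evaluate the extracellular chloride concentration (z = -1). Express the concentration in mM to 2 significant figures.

Nernst: E = (60.2/-1) · log₁₀([out]/[in]), so log₁₀([out]/[in]) = -37.0 × -1 / 60.2 = 0.6146.
[out]/[in] = 10^(0.6146) = 4.117.
[out] = 4.117 × 26.1 = 107.5 mM.

110 mM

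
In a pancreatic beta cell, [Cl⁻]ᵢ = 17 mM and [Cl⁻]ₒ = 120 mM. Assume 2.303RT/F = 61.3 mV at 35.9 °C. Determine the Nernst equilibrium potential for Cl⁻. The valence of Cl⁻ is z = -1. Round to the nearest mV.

E = (61.3/z) · log₁₀([Cl⁻]_out/[Cl⁻]_in) with z = -1.
For an anion, dividing by z = -1 reverses the sign.
= (61.3/-1) · log₁₀(120/17) = -61.30 · log₁₀(7.059)
= -61.30 · (0.8487) = -52.03 mV

-52 mV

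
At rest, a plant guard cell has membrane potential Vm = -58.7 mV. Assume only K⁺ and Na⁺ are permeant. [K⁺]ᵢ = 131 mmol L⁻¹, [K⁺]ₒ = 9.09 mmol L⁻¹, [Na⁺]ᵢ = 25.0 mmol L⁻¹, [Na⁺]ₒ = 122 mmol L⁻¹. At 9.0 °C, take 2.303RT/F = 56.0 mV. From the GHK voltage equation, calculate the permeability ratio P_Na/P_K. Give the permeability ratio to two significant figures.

0.022

Let α = P_Na/P_K. GHK: Vm = 56.0·log₁₀[(Kₒ + α·Naₒ)/(Kᵢ + α·Naᵢ)].
10^(Vm/56.0) = 10^(-58.7/56.0) = 0.089492
So 0.089492·(Kᵢ + α·Naᵢ) = Kₒ + α·Naₒ → α = (0.089492·131.0 − 9.09) / (122.0 − 0.089492·25.0)
α = (11.72 − 9.09) / (122.0 − 2.237) = 2.633/119.8 = 0.02199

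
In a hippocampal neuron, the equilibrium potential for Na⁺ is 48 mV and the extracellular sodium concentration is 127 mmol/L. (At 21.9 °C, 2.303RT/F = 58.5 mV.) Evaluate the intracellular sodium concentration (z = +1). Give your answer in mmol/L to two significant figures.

Nernst: E = (58.5/1) · log₁₀([out]/[in]), so log₁₀([out]/[in]) = 48.0 × 1 / 58.5 = 0.8205.
[out]/[in] = 10^(0.8205) = 6.615.
[in] = 127 / 6.615 = 19.2 mmol/L.

19 mmol/L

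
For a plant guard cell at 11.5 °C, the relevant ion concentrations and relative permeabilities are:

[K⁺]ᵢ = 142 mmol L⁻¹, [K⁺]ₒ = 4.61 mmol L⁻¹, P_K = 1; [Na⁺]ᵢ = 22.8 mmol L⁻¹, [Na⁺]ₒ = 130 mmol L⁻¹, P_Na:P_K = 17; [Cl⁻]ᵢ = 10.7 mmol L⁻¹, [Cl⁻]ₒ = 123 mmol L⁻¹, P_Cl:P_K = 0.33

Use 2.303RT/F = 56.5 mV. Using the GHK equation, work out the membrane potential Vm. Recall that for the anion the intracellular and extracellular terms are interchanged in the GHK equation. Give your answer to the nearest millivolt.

Vm = 56.5 · log₁₀[(Σ P·[cation]ₒ + Σ P·[anion]ᵢ) / (Σ P·[cation]ᵢ + Σ P·[anion]ₒ)]
Numerator = 1×4.61 + 17×130 + 0.33×10.7 = 2218
Denominator = 1×142 + 17×22.8 + 0.33×123 = 570.2
Vm = 56.5 · log₁₀(3.8902) = 56.5 × (0.5900) = 33.33 mV

33 mV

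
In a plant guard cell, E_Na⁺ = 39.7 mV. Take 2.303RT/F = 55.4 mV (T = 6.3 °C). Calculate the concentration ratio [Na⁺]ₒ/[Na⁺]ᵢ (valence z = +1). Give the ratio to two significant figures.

log₁₀([out]/[in]) = E·z/(55.4) = 39.7 × 1 / 55.4 = 0.7166
[out]/[in] = 10^(0.7166) = 5.207

5.2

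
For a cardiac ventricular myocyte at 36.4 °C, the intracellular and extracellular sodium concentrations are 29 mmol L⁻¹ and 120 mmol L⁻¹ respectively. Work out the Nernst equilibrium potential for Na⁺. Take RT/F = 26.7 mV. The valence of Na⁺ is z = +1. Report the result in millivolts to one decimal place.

37.9 mV

E = (26.7/z) · ln([Na⁺]_out/[Na⁺]_in) with z = +1.
= (26.7/1) · ln(120/29) = 26.70 · ln(4.138)
= 26.70 · (1.4202) = 37.92 mV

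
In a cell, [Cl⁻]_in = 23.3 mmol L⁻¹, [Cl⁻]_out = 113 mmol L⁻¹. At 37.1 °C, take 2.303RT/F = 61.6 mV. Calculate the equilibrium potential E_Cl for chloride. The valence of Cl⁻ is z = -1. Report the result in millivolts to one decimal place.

-42.2 mV

E = (61.6/z) · log₁₀([Cl⁻]_out/[Cl⁻]_in) with z = -1.
For an anion, dividing by z = -1 reverses the sign.
= (61.6/-1) · log₁₀(113/23.3) = -61.60 · log₁₀(4.85)
= -61.60 · (0.6857) = -42.24 mV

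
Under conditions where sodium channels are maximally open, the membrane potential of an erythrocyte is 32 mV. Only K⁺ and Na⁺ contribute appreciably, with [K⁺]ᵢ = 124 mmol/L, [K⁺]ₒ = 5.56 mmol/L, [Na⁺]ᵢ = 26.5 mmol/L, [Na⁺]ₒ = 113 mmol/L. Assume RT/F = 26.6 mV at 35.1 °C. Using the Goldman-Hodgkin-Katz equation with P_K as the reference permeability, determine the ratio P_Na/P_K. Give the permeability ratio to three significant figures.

Let α = P_Na/P_K. GHK: Vm = 26.6·ln[(Kₒ + α·Naₒ)/(Kᵢ + α·Naᵢ)].
e^(Vm/26.6) = e^(32.0/26.6) = 3.3301
So 3.3301·(Kᵢ + α·Naᵢ) = Kₒ + α·Naₒ → α = (3.3301·124.0 − 5.56) / (113.0 − 3.3301·26.5)
α = (412.9 − 5.56) / (113.0 − 88.25) = 407.4/24.75 = 16.46

16.5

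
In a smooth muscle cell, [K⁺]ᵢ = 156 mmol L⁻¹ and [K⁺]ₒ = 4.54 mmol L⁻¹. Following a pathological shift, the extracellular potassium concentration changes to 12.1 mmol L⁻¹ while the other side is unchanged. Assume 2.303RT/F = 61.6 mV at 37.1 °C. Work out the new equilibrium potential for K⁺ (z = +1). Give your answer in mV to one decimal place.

-68.4 mV

After the shift: [K⁺]_out = 12.1, [K⁺]_in = 156 mmol L⁻¹.
E_new = (61.6/1)·log₁₀(12.1/156) = 61.60 · (-1.1103) = -68.40 mV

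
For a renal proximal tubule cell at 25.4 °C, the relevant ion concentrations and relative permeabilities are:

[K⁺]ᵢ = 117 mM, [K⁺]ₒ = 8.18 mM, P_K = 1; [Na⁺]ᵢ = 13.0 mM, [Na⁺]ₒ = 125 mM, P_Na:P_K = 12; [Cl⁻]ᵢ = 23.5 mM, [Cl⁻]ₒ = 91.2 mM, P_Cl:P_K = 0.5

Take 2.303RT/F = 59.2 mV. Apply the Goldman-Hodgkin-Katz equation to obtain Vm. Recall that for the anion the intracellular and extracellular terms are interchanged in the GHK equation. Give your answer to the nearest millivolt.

40 mV

Vm = 59.2 · log₁₀[(Σ P·[cation]ₒ + Σ P·[anion]ᵢ) / (Σ P·[cation]ᵢ + Σ P·[anion]ₒ)]
Numerator = 1×8.18 + 12×125 + 0.5×23.5 = 1520
Denominator = 1×117 + 12×13.0 + 0.5×91.2 = 318.6
Vm = 59.2 · log₁₀(4.7707) = 59.2 × (0.6786) = 40.17 mV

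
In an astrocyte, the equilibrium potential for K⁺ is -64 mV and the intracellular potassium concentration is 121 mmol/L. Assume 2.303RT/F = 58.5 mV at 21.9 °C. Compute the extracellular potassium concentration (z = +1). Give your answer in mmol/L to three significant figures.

Nernst: E = (58.5/1) · log₁₀([out]/[in]), so log₁₀([out]/[in]) = -64.0 × 1 / 58.5 = -1.0940.
[out]/[in] = 10^(-1.0940) = 0.08053.
[out] = 0.08053 × 121 = 9.745 mmol/L.

9.74 mmol/L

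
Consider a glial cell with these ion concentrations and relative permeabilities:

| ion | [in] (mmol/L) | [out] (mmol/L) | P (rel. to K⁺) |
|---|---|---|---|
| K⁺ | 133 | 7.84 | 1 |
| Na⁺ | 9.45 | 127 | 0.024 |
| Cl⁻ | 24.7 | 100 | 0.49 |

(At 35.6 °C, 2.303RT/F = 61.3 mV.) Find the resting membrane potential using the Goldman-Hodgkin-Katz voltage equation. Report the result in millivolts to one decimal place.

-55.1 mV

Vm = 61.3 · log₁₀[(Σ P·[cation]ₒ + Σ P·[anion]ᵢ) / (Σ P·[cation]ᵢ + Σ P·[anion]ₒ)]
Numerator = 1×7.84 + 0.024×127 + 0.49×24.7 = 22.99
Denominator = 1×133 + 0.024×9.45 + 0.49×100 = 182.2
Vm = 61.3 · log₁₀(0.12617) = 61.3 × (-0.8991) = -55.11 mV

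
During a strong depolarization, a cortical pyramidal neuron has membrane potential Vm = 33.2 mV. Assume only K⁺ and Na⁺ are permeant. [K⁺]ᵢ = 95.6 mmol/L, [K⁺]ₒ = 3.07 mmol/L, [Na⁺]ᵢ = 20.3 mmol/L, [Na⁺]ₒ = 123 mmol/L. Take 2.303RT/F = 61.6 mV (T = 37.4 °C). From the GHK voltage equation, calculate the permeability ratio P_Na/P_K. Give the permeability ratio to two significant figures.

6.2

Let α = P_Na/P_K. GHK: Vm = 61.6·log₁₀[(Kₒ + α·Naₒ)/(Kᵢ + α·Naᵢ)].
10^(Vm/61.6) = 10^(33.2/61.6) = 3.4591
So 3.4591·(Kᵢ + α·Naᵢ) = Kₒ + α·Naₒ → α = (3.4591·95.6 − 3.07) / (123.0 − 3.4591·20.3)
α = (330.7 − 3.07) / (123.0 − 70.22) = 327.6/52.78 = 6.207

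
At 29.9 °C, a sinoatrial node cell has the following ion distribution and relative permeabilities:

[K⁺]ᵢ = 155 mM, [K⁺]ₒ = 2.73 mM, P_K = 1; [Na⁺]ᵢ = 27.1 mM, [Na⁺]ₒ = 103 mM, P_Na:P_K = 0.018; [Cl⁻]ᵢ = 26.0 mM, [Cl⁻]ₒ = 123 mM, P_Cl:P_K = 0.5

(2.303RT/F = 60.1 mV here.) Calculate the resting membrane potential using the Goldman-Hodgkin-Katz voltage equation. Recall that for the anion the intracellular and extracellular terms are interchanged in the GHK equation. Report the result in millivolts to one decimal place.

Vm = 60.1 · log₁₀[(Σ P·[cation]ₒ + Σ P·[anion]ᵢ) / (Σ P·[cation]ᵢ + Σ P·[anion]ₒ)]
Numerator = 1×2.73 + 0.018×103 + 0.5×26.0 = 17.58
Denominator = 1×155 + 0.018×27.1 + 0.5×123 = 217
Vm = 60.1 · log₁₀(0.081037) = 60.1 × (-1.0913) = -65.59 mV

-65.6 mV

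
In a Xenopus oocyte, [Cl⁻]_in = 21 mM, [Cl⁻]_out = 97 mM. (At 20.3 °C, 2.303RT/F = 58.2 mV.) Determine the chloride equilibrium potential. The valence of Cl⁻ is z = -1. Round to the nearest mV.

E = (58.2/z) · log₁₀([Cl⁻]_out/[Cl⁻]_in) with z = -1.
For an anion, dividing by z = -1 reverses the sign.
= (58.2/-1) · log₁₀(97/21) = -58.20 · log₁₀(4.619)
= -58.20 · (0.6646) = -38.68 mV

-39 mV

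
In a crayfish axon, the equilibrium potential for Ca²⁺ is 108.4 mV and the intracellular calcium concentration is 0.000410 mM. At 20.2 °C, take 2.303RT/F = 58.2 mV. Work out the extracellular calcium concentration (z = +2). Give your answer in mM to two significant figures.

2.2 mM

Nernst: E = (58.2/2) · log₁₀([out]/[in]), so log₁₀([out]/[in]) = 108.4 × 2 / 58.2 = 3.7251.
[out]/[in] = 10^(3.7251) = 5310.
[out] = 5310 × 0.000410 = 2.177 mM.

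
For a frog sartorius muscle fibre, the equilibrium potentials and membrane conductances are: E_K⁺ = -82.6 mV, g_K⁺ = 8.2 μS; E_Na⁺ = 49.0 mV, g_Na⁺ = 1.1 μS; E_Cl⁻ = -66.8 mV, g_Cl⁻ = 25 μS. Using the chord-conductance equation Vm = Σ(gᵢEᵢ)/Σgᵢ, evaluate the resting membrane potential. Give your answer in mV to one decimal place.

-66.9 mV

Σ gᵢEᵢ = 8.2·(-82.6) + 1.1·(49.0) + 25·(-66.8) = -2293.42
Σ gᵢ = 8.2 + 1.1 + 25 = 34.3
Vm = -2293.42 / 34.3 = -66.86 mV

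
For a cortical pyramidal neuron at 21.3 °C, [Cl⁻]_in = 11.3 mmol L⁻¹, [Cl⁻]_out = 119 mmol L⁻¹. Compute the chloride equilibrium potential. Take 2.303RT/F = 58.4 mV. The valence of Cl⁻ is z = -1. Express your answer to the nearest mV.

-60 mV

E = (58.4/z) · log₁₀([Cl⁻]_out/[Cl⁻]_in) with z = -1.
For an anion, dividing by z = -1 reverses the sign.
= (58.4/-1) · log₁₀(119/11.3) = -58.40 · log₁₀(10.53)
= -58.40 · (1.0225) = -59.71 mV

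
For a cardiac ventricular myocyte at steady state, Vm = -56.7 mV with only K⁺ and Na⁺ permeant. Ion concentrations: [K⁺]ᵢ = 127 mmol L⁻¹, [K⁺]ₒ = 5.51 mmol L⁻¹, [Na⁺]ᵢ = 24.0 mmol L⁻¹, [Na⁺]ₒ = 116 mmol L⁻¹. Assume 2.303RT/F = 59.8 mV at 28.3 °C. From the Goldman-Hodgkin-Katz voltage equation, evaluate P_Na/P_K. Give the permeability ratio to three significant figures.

Let α = P_Na/P_K. GHK: Vm = 59.8·log₁₀[(Kₒ + α·Naₒ)/(Kᵢ + α·Naᵢ)].
10^(Vm/59.8) = 10^(-56.7/59.8) = 0.11268
So 0.11268·(Kᵢ + α·Naᵢ) = Kₒ + α·Naₒ → α = (0.11268·127.0 − 5.51) / (116.0 − 0.11268·24.0)
α = (14.31 − 5.51) / (116.0 − 2.704) = 8.8/113.3 = 0.07767

0.0777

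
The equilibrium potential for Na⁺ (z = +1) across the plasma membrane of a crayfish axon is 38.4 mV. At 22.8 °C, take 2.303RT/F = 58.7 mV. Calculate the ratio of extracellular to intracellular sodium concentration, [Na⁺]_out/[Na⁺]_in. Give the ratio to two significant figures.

log₁₀([out]/[in]) = E·z/(58.7) = 38.4 × 1 / 58.7 = 0.6542
[out]/[in] = 10^(0.6542) = 4.51

4.5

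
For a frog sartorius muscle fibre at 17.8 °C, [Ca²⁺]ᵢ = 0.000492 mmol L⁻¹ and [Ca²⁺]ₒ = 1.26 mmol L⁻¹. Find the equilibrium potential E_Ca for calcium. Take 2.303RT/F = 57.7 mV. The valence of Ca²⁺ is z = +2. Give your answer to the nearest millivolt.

E = (57.7/z) · log₁₀([Ca²⁺]_out/[Ca²⁺]_in) with z = +2.
= (57.7/2) · log₁₀(1.26/0.000492) = 28.85 · log₁₀(2561)
= 28.85 · (3.4084) = 98.33 mV

98 mV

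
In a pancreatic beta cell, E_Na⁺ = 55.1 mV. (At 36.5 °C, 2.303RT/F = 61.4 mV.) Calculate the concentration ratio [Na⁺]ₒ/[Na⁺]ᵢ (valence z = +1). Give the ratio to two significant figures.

log₁₀([out]/[in]) = E·z/(61.4) = 55.1 × 1 / 61.4 = 0.8974
[out]/[in] = 10^(0.8974) = 7.896

7.9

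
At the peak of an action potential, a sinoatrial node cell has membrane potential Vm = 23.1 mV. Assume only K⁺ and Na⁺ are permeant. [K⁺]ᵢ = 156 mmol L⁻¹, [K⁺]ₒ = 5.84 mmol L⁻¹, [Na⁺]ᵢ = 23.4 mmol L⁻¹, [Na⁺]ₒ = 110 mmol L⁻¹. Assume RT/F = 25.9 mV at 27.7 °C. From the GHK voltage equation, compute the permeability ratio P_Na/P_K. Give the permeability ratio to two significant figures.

Let α = P_Na/P_K. GHK: Vm = 25.9·ln[(Kₒ + α·Naₒ)/(Kᵢ + α·Naᵢ)].
e^(Vm/25.9) = e^(23.1/25.9) = 2.4397
So 2.4397·(Kᵢ + α·Naᵢ) = Kₒ + α·Naₒ → α = (2.4397·156.0 − 5.84) / (110.0 − 2.4397·23.4)
α = (380.6 − 5.84) / (110.0 − 57.09) = 374.8/52.91 = 7.083

7.1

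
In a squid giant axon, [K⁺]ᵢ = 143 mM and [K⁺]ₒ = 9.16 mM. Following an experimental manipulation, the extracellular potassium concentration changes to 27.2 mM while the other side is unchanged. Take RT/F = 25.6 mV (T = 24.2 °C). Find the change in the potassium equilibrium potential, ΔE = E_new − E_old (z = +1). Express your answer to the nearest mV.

28 mV

E_old = (25.6/1)·ln(9.16/143) = -70.35 mV
E_new = (25.6/1)·ln(27.2/143) = -42.49 mV
ΔE = -42.49 − (-70.35) = 27.86 mV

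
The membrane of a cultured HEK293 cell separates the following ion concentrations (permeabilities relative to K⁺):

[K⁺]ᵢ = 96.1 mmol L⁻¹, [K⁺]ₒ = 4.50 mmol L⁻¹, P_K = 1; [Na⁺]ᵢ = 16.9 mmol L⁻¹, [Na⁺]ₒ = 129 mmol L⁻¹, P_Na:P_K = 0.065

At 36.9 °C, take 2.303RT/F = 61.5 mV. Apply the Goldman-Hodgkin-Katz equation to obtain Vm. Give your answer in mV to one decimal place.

Vm = 61.5 · log₁₀[(Σ P·[cation]ₒ + Σ P·[anion]ᵢ) / (Σ P·[cation]ᵢ + Σ P·[anion]ₒ)]
Numerator = 1×4.50 + 0.065×129 = 12.88
Denominator = 1×96.1 + 0.065×16.9 = 97.2
Vm = 61.5 · log₁₀(0.13256) = 61.5 × (-0.8776) = -53.97 mV

-54.0 mV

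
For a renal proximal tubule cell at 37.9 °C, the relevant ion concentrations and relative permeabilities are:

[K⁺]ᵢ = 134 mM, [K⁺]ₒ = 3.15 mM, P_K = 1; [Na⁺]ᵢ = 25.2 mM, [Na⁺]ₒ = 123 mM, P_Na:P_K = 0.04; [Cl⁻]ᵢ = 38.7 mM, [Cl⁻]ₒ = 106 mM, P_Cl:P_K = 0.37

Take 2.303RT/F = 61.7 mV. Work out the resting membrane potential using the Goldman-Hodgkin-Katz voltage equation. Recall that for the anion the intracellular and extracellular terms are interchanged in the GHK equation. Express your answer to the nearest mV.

-55 mV

Vm = 61.7 · log₁₀[(Σ P·[cation]ₒ + Σ P·[anion]ᵢ) / (Σ P·[cation]ᵢ + Σ P·[anion]ₒ)]
Numerator = 1×3.15 + 0.04×123 + 0.37×38.7 = 22.39
Denominator = 1×134 + 0.04×25.2 + 0.37×106 = 174.2
Vm = 61.7 · log₁₀(0.1285) = 61.7 × (-0.8911) = -54.98 mV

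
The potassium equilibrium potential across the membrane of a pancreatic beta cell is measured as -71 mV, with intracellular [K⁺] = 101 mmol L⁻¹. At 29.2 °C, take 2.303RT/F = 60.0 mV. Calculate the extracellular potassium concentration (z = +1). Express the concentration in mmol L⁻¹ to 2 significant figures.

Nernst: E = (60.0/1) · log₁₀([out]/[in]), so log₁₀([out]/[in]) = -71.0 × 1 / 60.0 = -1.1833.
[out]/[in] = 10^(-1.1833) = 0.06556.
[out] = 0.06556 × 101 = 6.622 mmol L⁻¹.

6.6 mmol L⁻¹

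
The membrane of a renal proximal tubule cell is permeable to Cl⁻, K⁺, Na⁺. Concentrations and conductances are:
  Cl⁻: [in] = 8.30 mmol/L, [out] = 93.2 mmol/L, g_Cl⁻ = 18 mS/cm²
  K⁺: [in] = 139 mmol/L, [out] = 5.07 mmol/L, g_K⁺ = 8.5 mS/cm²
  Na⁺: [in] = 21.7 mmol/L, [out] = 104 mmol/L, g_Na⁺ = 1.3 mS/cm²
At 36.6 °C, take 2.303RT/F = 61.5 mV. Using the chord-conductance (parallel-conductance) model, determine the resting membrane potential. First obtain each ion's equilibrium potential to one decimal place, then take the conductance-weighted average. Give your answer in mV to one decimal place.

-66.9 mV

E_Cl⁻ = (61.5/-1)·log₁₀(93.2/8.30) = -64.6 mV
E_K⁺ = (61.5/1)·log₁₀(5.07/139) = -88.4 mV
E_Na⁺ = (61.5/1)·log₁₀(104/21.7) = 41.9 mV
Vm = (Σ gᵢEᵢ)/(Σ gᵢ) = (18·-64.6 + 8.5·-88.4 + 1.3·41.9) / (18 + 8.5 + 1.3)
= -1859.73 / 27.8 = -66.90 mV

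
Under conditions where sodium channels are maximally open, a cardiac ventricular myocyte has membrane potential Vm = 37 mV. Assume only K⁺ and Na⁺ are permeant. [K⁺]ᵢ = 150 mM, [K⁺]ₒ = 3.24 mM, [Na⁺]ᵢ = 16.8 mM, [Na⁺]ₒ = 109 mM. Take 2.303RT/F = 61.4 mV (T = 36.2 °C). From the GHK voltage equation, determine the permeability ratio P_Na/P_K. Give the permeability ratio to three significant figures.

Let α = P_Na/P_K. GHK: Vm = 61.4·log₁₀[(Kₒ + α·Naₒ)/(Kᵢ + α·Naᵢ)].
10^(Vm/61.4) = 10^(37.0/61.4) = 4.005
So 4.005·(Kᵢ + α·Naᵢ) = Kₒ + α·Naₒ → α = (4.005·150.0 − 3.24) / (109.0 − 4.005·16.8)
α = (600.8 − 3.24) / (109.0 − 67.28) = 597.5/41.72 = 14.32

14.3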